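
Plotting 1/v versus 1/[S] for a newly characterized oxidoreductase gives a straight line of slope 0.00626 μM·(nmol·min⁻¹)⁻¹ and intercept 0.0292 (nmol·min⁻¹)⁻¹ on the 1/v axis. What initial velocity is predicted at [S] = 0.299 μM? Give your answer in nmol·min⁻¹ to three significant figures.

The y-intercept is 1/Vmax, so Vmax = 1/0.0292 = 34.2 nmol·min⁻¹.
The slope is Km/Vmax, so Km = 0.00626 × 34.2 = 0.214 μM.
Then v = 34.2 × 0.299/(0.214 + 0.299) = 19.9 nmol·min⁻¹.

19.9 nmol·min⁻¹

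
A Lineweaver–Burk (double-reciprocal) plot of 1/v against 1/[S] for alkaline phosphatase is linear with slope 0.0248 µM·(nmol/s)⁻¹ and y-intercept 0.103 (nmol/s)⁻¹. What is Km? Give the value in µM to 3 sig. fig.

y-intercept = 1/Vmax ⇒ Vmax = 9.71 nmol/s; slope = Km/Vmax ⇒ Km = slope × Vmax.
Km = 0.0248 × 9.71 = 0.241 µM.

0.241 µM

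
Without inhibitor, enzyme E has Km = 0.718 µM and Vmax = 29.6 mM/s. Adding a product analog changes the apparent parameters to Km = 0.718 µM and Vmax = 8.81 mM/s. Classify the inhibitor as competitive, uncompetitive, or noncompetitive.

Vmax decreases (29.6 → 8.81 mM/s) while Km is unchanged — pure noncompetitive inhibition.

noncompetitive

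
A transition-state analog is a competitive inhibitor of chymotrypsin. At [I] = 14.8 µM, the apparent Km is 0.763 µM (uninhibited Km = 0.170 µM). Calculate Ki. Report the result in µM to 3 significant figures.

4.24 µM

Competitive: Km,app = α·Km with α = 1 + [I]/Ki.
α = Km,app/Km = 0.763/0.170 = 4.488.
Ki = [I]/(α − 1) = 14.8/3.488 = 4.24 µM.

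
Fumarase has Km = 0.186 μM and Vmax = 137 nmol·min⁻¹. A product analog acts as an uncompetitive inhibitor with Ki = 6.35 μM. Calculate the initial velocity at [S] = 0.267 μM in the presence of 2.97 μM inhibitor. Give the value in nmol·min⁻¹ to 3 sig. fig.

With α = 1 + [I]/Ki = 1 + 2.97/6.35 = 1.468, the uncompetitive rate law is v = (Vmax/α)·[S] / (Km/α + [S]).
v = (137/1.468)×0.267 / (0.186/1.468 + 0.267) = 24.92/0.3937 = 63.3 nmol·min⁻¹.

63.3 nmol·min⁻¹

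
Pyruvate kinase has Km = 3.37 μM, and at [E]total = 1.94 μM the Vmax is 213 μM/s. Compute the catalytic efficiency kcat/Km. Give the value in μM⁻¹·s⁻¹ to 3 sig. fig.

kcat = Vmax/[E]total = 213/1.94 = 110 s⁻¹.
kcat/Km = 110/3.37 = 32.6 μM⁻¹·s⁻¹.

32.6 μM⁻¹·s⁻¹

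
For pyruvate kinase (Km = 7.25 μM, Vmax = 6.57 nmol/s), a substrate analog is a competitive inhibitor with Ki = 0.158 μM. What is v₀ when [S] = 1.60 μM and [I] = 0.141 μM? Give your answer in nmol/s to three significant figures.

With α = 1 + [I]/Ki = 1 + 0.141/0.158 = 1.892, the competitive rate law is v = Vmax[S] / (αKm + [S]).
v = 6.57×1.60 / (1.892×7.25 + 1.60) = 10.51/15.32 = 0.686 nmol/s.

0.686 nmol/s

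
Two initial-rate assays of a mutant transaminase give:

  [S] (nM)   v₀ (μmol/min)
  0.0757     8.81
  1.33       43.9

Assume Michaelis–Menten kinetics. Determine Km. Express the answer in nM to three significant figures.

From v = Vmax[S]/(Km+[S]), each point gives Vmax = v(Km+[S])/[S].
Equating: 8.81(Km+0.0757)/0.0757 = 43.9(Km+1.33)/1.33.
116.4·Km + 8.81 = 33.01·Km + 43.9, so (116.4 − 33.01)·Km = 43.9 − 8.81.
Km = 35.09/83.37 = 0.421 nM; then Vmax = 8.81(0.421+0.0757)/0.0757 = 57.8 μmol/min.

0.421 nM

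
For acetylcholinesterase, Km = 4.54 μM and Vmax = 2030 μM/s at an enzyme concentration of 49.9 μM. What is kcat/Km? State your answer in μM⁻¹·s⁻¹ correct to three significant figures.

kcat = Vmax/[E]total = 2030/49.9 = 40.7 s⁻¹.
kcat/Km = 40.7/4.54 = 8.96 μM⁻¹·s⁻¹.

8.96 μM⁻¹·s⁻¹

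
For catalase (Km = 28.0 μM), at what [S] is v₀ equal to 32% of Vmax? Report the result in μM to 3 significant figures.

v/Vmax = [S]/(Km+[S]) = 0.32, so [S] = Km·0.32/(1 − 0.32) = 28.0 × 0.4706.
[S] = 13.2 μM.

13.2 μM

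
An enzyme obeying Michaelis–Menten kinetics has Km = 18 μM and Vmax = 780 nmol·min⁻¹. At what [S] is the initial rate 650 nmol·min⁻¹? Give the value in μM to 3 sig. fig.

The required fractional saturation is v/Vmax = 650/780 = 0.8333.
Then [S]/(Km+[S]) = 0.8333 ⇒ [S] = 18 × 0.8333/(1 − 0.8333) = 90.0 μM.

90.0 μM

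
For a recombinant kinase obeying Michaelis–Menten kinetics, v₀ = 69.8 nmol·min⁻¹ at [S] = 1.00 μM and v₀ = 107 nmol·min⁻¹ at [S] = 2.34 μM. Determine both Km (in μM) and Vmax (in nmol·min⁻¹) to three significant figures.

From v = Vmax[S]/(Km+[S]), each point gives Vmax = v(Km+[S])/[S].
Equating: 69.8(Km+1.00)/1.00 = 107(Km+2.34)/2.34.
69.80·Km + 69.8 = 45.73·Km + 107, so (69.80 − 45.73)·Km = 107 − 69.8.
Km = 37.20/24.07 = 1.55 μM; then Vmax = 69.8(1.55+1.00)/1.00 = 178 nmol·min⁻¹.

Km = 1.55 μM; Vmax = 178 nmol·min⁻¹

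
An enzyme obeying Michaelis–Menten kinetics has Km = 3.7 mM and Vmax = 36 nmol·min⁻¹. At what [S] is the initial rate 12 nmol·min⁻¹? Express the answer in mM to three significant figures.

The required fractional saturation is v/Vmax = 12/36 = 0.3333.
Then [S]/(Km+[S]) = 0.3333 ⇒ [S] = 3.7 × 0.3333/(1 − 0.3333) = 1.85 mM.

1.85 mM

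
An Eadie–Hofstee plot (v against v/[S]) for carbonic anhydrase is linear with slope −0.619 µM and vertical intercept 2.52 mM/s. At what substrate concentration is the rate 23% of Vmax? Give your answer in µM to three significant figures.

The Eadie–Hofstee slope gives Km = 0.619 µM (slope = −Km).
v/Vmax = [S]/(Km+[S]) = 0.23 ⇒ [S] = Km·0.23/(1−0.23) = 0.619 × 0.2987 = 0.185 µM.

0.185 µM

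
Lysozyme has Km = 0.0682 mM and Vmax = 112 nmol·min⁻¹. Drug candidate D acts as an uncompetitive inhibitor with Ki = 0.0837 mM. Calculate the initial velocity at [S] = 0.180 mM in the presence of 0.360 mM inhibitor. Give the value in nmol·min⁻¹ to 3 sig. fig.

19.7 nmol·min⁻¹

α = 1 + [I]/Ki = 1 + 0.360/0.0837 = 5.301.
For an uncompetitive inhibitor, both parameters are divided by α, giving Vmax/α and Km/α: Km,app = 0.0129 mM, Vmax,app = 21.1 nmol·min⁻¹.
v = Vmax,app·[S]/(Km,app + [S]) = 21.1 × 0.180/(0.0129 + 0.180) = 19.7 nmol·min⁻¹.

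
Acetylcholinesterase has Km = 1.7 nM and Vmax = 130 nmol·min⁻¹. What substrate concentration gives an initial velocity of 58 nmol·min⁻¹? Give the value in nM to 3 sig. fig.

Rearranging v = Vmax[S]/(Km+[S]) gives [S] = Km·v/(Vmax − v).
[S] = 1.7 × 58 / (130 − 58) = 98.60/72.00 = 1.37 nM.

1.37 nM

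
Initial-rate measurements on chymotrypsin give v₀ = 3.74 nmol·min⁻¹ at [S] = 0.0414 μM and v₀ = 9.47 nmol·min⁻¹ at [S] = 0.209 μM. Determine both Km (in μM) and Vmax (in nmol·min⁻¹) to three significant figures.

Km = 0.127 μM; Vmax = 15.2 nmol·min⁻¹

From v = Vmax[S]/(Km+[S]), each point gives Vmax = v(Km+[S])/[S].
Equating: 3.74(Km+0.0414)/0.0414 = 9.47(Km+0.209)/0.209.
90.34·Km + 3.74 = 45.31·Km + 9.47, so (90.34 − 45.31)·Km = 9.47 − 3.74.
Km = 5.730/45.03 = 0.127 μM; then Vmax = 3.74(0.127+0.0414)/0.0414 = 15.2 nmol·min⁻¹.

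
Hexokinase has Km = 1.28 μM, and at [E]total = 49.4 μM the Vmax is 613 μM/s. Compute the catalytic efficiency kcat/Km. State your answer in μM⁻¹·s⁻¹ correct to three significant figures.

9.69 μM⁻¹·s⁻¹

kcat = Vmax/[E]total = 613/49.4 = 12.4 s⁻¹.
kcat/Km = 12.4/1.28 = 9.69 μM⁻¹·s⁻¹.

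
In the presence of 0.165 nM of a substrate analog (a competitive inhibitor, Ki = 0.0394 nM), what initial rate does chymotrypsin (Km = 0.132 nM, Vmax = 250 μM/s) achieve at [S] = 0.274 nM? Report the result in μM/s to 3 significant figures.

71.4 μM/s

With α = 1 + [I]/Ki = 1 + 0.165/0.0394 = 5.188, the competitive rate law is v = Vmax[S] / (αKm + [S]).
v = 250×0.274 / (5.188×0.132 + 0.274) = 68.50/0.9588 = 71.4 μM/s.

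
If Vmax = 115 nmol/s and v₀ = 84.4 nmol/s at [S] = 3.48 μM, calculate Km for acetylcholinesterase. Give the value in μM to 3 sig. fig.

1.26 μM

v/Vmax = 84.4/115 = 0.7339 = [S]/(Km+[S]).
So Km + [S] = [S]/0.7339 = 4.742 μM, giving Km = 4.742 − 3.48 = 1.26 μM.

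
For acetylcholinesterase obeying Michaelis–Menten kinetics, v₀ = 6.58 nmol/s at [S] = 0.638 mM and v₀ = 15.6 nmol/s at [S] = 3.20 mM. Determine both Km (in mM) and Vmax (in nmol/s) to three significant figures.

From v = Vmax[S]/(Km+[S]), each point gives Vmax = v(Km+[S])/[S].
Equating: 6.58(Km+0.638)/0.638 = 15.6(Km+3.20)/3.20.
10.31·Km + 6.58 = 4.875·Km + 15.6, so (10.31 − 4.875)·Km = 15.6 − 6.58.
Km = 9.020/5.438 = 1.66 mM; then Vmax = 6.58(1.66+0.638)/0.638 = 23.7 nmol/s.

Km = 1.66 mM; Vmax = 23.7 nmol/s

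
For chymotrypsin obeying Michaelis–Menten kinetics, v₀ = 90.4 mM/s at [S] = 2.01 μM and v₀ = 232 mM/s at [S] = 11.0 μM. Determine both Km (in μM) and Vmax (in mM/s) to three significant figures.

In reciprocal form, 1/v = (Km/Vmax)·(1/[S]) + 1/Vmax. The two points give (1/[S], 1/v) = (0.4975, 0.01106) and (0.09091, 0.004310).
Slope = (0.01106 − 0.004310)/(0.4975 − 0.09091) = 0.01660; intercept = 0.01106 − 0.01660×0.4975 = 0.002801.
Vmax = 1/intercept = 357 mM/s; Km = slope × Vmax = 0.01660 × 357 = 5.93 μM.

Km = 5.93 μM; Vmax = 357 mM/s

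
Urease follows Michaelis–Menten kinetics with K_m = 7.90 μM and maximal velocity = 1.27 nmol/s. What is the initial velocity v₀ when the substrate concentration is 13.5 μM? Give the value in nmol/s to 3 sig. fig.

0.801 nmol/s

v = Vmax·[S]/(Km + [S]) = 1.27 × 13.5 / (7.90 + 13.5)
  = 17.14 / 21.40 = 0.801 nmol/s.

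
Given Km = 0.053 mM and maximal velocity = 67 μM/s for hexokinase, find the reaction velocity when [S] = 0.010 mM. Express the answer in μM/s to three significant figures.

10.6 μM/s

v = Vmax·[S]/(Km + [S]) = 67 × 0.010 / (0.053 + 0.010)
  = 0.6700 / 0.06300 = 10.6 μM/s.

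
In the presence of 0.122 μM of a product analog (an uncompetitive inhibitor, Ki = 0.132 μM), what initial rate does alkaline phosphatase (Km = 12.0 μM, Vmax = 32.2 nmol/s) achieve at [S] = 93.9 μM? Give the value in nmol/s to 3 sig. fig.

15.7 nmol/s

α = 1 + [I]/Ki = 1 + 0.122/0.132 = 1.924.
For an uncompetitive inhibitor, both parameters are divided by α, giving Vmax/α and Km/α: Km,app = 6.24 μM, Vmax,app = 16.7 nmol/s.
v = Vmax,app·[S]/(Km,app + [S]) = 16.7 × 93.9/(6.24 + 93.9) = 15.7 nmol/s.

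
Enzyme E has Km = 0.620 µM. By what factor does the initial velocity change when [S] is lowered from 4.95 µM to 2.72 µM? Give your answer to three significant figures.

0.916

Since Vmax cancels, v₂/v₁ = [S]₂(Km+[S]₁) / [S]₁(Km+[S]₂).
= 2.72×(0.620+4.95) / (4.95×(0.620+2.72)) = 15.15/16.53 = 0.916.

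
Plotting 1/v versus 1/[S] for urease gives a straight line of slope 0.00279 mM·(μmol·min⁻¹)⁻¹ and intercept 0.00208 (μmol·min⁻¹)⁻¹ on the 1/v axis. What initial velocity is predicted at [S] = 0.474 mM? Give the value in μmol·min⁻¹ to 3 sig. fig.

The y-intercept is 1/Vmax, so Vmax = 1/0.00208 = 481 μmol·min⁻¹.
The slope is Km/Vmax, so Km = 0.00279 × 481 = 1.34 mM.
Then v = 481 × 0.474/(1.34 + 0.474) = 126 μmol·min⁻¹.

126 μmol·min⁻¹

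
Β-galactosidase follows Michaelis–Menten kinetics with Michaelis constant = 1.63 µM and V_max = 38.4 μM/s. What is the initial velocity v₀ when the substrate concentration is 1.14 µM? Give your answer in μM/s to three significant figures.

15.8 μM/s

v = Vmax·[S]/(Km + [S]) = 38.4 × 1.14 / (1.63 + 1.14)
  = 43.78 / 2.770 = 15.8 μM/s.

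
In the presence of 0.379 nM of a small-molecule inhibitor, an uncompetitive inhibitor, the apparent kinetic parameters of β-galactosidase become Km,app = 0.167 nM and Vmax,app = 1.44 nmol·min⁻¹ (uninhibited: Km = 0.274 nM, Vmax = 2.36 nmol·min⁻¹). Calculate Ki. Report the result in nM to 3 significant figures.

0.593 nM

Uncompetitive: Vmax,app = Vmax/α (and Km,app = Km/α) with α = 1 + [I]/Ki.
α = Vmax/Vmax,app = 2.36/1.44 = 1.639.
Since α = 1 + [I]/Ki, [I]/Ki = 1.639 − 1 = 0.6389 and Ki = 0.379/0.6389 = 0.593 nM.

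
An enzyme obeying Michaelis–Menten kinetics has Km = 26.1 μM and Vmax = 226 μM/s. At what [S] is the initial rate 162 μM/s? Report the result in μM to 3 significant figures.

The required fractional saturation is v/Vmax = 162/226 = 0.7168.
Then [S]/(Km+[S]) = 0.7168 ⇒ [S] = 26.1 × 0.7168/(1 − 0.7168) = 66.1 μM.

66.1 μM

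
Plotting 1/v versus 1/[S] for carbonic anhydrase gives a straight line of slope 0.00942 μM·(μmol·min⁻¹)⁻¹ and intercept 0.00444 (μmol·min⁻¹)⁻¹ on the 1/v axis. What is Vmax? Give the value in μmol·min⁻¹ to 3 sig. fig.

The y-intercept of a Lineweaver–Burk plot equals 1/Vmax, so Vmax = 1/0.00444 = 225 μmol·min⁻¹.

225 μmol·min⁻¹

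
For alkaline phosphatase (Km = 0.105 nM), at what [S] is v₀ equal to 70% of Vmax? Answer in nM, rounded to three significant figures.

v/Vmax = [S]/(Km+[S]) = 0.7, so [S] = Km·0.7/(1 − 0.7) = 0.105 × 2.333.
[S] = 0.245 nM.

0.245 nM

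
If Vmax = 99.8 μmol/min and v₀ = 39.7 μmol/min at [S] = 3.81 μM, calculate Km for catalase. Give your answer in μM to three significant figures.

v/Vmax = 39.7/99.8 = 0.3978 = [S]/(Km+[S]).
So Km + [S] = [S]/0.3978 = 9.578 μM, giving Km = 9.578 − 3.81 = 5.77 μM.

5.77 μM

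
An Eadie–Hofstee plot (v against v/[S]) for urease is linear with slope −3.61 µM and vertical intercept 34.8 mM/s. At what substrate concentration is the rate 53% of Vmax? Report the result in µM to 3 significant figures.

The Eadie–Hofstee slope gives Km = 3.61 µM (slope = −Km).
v/Vmax = [S]/(Km+[S]) = 0.53 ⇒ [S] = Km·0.53/(1−0.53) = 3.61 × 1.128 = 4.07 µM.

4.07 µM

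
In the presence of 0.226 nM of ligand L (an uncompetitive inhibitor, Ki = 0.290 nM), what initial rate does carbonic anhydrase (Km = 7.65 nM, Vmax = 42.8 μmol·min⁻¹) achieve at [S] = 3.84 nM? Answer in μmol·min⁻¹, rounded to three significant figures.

With α = 1 + [I]/Ki = 1 + 0.226/0.290 = 1.779, the uncompetitive rate law is v = (Vmax/α)·[S] / (Km/α + [S]).
v = (42.8/1.779)×3.84 / (7.65/1.779 + 3.84) = 92.37/8.139 = 11.3 μmol·min⁻¹.

11.3 μmol·min⁻¹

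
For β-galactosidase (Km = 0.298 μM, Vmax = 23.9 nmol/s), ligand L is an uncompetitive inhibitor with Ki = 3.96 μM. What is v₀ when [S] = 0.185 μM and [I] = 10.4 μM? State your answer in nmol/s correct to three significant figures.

With α = 1 + [I]/Ki = 1 + 10.4/3.96 = 3.626, the uncompetitive rate law is v = (Vmax/α)·[S] / (Km/α + [S]).
v = (23.9/3.626)×0.185 / (0.298/3.626 + 0.185) = 1.219/0.2672 = 4.56 nmol/s.

4.56 nmol/s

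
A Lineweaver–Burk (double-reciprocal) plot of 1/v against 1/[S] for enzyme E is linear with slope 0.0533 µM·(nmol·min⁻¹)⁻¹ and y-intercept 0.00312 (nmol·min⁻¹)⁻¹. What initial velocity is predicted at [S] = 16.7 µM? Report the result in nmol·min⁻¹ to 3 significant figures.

The y-intercept is 1/Vmax, so Vmax = 1/0.00312 = 321 nmol·min⁻¹.
The slope is Km/Vmax, so Km = 0.0533 × 321 = 17.1 µM.
Then v = 321 × 16.7/(17.1 + 16.7) = 158 nmol·min⁻¹.

158 nmol·min⁻¹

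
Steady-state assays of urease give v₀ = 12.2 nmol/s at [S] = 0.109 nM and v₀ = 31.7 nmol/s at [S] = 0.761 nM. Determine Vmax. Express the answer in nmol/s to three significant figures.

43.3 nmol/s

In reciprocal form, 1/v = (Km/Vmax)·(1/[S]) + 1/Vmax. The two points give (1/[S], 1/v) = (9.174, 0.08197) and (1.314, 0.03155).
Slope = (0.08197 − 0.03155)/(9.174 − 1.314) = 0.006415; intercept = 0.08197 − 0.006415×9.174 = 0.02312.
Vmax = 1/intercept = 43.3 nmol/s; Km = slope × Vmax = 0.006415 × 43.3 = 0.277 nM.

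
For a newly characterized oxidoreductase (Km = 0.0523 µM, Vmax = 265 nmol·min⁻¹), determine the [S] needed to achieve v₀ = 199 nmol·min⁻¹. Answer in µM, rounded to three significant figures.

The required fractional saturation is v/Vmax = 199/265 = 0.7509.
Then [S]/(Km+[S]) = 0.7509 ⇒ [S] = 0.0523 × 0.7509/(1 − 0.7509) = 0.158 µM.

0.158 µM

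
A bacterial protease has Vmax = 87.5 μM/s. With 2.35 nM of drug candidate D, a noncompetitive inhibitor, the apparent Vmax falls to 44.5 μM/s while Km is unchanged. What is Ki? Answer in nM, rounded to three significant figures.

2.43 nM

Noncompetitive: Vmax,app = Vmax/α with α = 1 + [I]/Ki.
α = Vmax/Vmax,app = 87.5/44.5 = 1.966.
Since α = 1 + [I]/Ki, [I]/Ki = 1.966 − 1 = 0.9663 and Ki = 2.35/0.9663 = 2.43 nM.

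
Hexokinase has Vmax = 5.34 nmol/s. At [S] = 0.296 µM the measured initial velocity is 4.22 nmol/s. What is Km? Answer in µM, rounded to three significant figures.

v/Vmax = 4.22/5.34 = 0.7903 = [S]/(Km+[S]).
So Km + [S] = [S]/0.7903 = 0.3746 µM, giving Km = 0.3746 − 0.296 = 0.0786 µM.

0.0786 µM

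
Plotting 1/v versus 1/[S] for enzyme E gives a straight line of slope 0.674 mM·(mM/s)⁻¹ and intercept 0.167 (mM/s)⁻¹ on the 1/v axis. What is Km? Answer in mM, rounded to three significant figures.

y-intercept = 1/Vmax ⇒ Vmax = 5.99 mM/s; slope = Km/Vmax ⇒ Km = slope × Vmax.
Km = 0.674 × 5.99 = 4.04 mM.

4.04 mM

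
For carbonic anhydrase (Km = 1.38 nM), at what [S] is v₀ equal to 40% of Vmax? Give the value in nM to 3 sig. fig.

0.920 nM

v/Vmax = [S]/(Km+[S]) = 0.4, so [S] = Km·0.4/(1 − 0.4) = 1.38 × 0.6667.
[S] = 0.920 nM.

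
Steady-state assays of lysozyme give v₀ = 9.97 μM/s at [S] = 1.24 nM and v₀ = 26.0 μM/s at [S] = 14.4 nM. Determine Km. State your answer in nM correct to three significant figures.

In reciprocal form, 1/v = (Km/Vmax)·(1/[S]) + 1/Vmax. The two points give (1/[S], 1/v) = (0.8065, 0.1003) and (0.06944, 0.03846).
Slope = (0.1003 − 0.03846)/(0.8065 − 0.06944) = 0.08391; intercept = 0.1003 − 0.08391×0.8065 = 0.03263.
Vmax = 1/intercept = 30.6 μM/s; Km = slope × Vmax = 0.08391 × 30.6 = 2.57 nM.

2.57 nM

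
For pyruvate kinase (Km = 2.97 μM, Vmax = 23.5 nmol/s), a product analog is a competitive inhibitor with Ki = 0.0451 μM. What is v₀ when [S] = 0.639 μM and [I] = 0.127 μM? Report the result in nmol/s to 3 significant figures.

1.25 nmol/s

With α = 1 + [I]/Ki = 1 + 0.127/0.0451 = 3.816, the competitive rate law is v = Vmax[S] / (αKm + [S]).
v = 23.5×0.639 / (3.816×2.97 + 0.639) = 15.02/11.97 = 1.25 nmol/s.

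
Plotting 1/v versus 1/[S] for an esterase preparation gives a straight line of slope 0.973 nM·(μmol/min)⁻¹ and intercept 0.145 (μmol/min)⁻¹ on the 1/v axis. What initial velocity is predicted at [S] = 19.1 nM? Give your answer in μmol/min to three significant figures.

5.10 μmol/min

The y-intercept is 1/Vmax, so Vmax = 1/0.145 = 6.90 μmol/min.
The slope is Km/Vmax, so Km = 0.973 × 6.90 = 6.71 nM.
Then v = 6.90 × 19.1/(6.71 + 19.1) = 5.10 μmol/min.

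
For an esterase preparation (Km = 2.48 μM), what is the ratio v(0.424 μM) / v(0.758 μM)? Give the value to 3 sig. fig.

0.624

The fractional saturations are [S]/(Km+[S]) = 0.758/3.238 = 0.2341 and 0.424/2.904 = 0.1460.
v₂/v₁ is just their ratio: 0.1460/0.2341 = 0.624.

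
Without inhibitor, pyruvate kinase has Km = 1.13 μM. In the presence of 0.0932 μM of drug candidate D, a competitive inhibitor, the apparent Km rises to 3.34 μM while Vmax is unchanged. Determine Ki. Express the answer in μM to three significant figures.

0.0477 μM

Competitive: Km,app = α·Km with α = 1 + [I]/Ki.
α = Km,app/Km = 3.34/1.13 = 2.956.
Since α = 1 + [I]/Ki, [I]/Ki = 2.956 − 1 = 1.956 and Ki = 0.0932/1.956 = 0.0477 μM.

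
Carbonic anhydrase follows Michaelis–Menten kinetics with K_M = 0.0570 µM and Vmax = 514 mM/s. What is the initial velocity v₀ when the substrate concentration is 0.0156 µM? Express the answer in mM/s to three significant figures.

110 mM/s

[S]/(Km+[S]) = 0.0156/0.07260 = 0.2149, the fractional saturation.
v = 0.2149 × Vmax = 0.2149 × 514 = 110 mM/s.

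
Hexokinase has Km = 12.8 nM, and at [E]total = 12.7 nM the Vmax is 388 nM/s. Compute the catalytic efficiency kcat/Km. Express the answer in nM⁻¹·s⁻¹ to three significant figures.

2.39 nM⁻¹·s⁻¹

kcat = Vmax/[E]total = 388/12.7 = 30.6 s⁻¹.
kcat/Km = 30.6/12.8 = 2.39 nM⁻¹·s⁻¹.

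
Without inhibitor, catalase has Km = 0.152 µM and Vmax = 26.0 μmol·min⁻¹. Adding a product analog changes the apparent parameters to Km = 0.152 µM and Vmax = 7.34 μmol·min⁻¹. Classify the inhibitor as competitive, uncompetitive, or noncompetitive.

noncompetitive

Vmax decreases (26.0 → 7.34 μmol·min⁻¹) while Km is unchanged — pure noncompetitive inhibition.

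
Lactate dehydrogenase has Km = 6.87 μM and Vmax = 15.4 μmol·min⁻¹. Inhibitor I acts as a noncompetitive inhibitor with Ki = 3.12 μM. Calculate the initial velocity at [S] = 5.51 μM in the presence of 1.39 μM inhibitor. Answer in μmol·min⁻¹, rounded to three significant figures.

4.74 μmol·min⁻¹

With α = 1 + [I]/Ki = 1 + 1.39/3.12 = 1.446, the noncompetitive rate law is v = (Vmax/α)·[S] / (Km + [S]).
v = (15.4/1.446)×5.51 / (6.87 + 5.51) = 58.70/12.38 = 4.74 μmol·min⁻¹.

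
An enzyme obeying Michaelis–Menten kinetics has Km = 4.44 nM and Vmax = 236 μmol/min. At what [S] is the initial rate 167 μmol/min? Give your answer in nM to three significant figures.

10.7 nM

The required fractional saturation is v/Vmax = 167/236 = 0.7076.
Then [S]/(Km+[S]) = 0.7076 ⇒ [S] = 4.44 × 0.7076/(1 − 0.7076) = 10.7 nM.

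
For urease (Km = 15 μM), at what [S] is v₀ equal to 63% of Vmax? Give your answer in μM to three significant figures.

25.5 μM

v/Vmax = [S]/(Km+[S]) = 0.63, so [S] = Km·0.63/(1 − 0.63) = 15 × 1.703.
[S] = 25.5 μM.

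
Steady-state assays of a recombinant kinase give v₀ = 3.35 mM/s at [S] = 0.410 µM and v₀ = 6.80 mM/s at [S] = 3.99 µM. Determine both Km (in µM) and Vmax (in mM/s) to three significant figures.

In reciprocal form, 1/v = (Km/Vmax)·(1/[S]) + 1/Vmax. The two points give (1/[S], 1/v) = (2.439, 0.2985) and (0.2506, 0.1471).
Slope = (0.2985 − 0.1471)/(2.439 − 0.2506) = 0.06921; intercept = 0.2985 − 0.06921×2.439 = 0.1297.
Vmax = 1/intercept = 7.71 mM/s; Km = slope × Vmax = 0.06921 × 7.71 = 0.534 µM.

Km = 0.534 µM; Vmax = 7.71 mM/s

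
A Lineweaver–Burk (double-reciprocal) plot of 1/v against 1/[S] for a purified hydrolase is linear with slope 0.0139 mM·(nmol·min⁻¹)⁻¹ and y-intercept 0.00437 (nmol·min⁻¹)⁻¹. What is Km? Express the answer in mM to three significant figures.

y-intercept = 1/Vmax ⇒ Vmax = 229 nmol·min⁻¹; slope = Km/Vmax ⇒ Km = slope × Vmax.
Km = 0.0139 × 229 = 3.18 mM.

3.18 mM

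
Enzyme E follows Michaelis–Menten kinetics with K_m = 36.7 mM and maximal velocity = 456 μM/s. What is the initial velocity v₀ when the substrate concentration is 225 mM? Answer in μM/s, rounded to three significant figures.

v = Vmax·[S]/(Km + [S]) = 456 × 225 / (36.7 + 225)
  = 102600 / 261.7 = 392 μM/s.

392 μM/s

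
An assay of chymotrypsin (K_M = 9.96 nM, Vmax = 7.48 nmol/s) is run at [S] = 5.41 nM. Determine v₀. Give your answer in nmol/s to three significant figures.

2.63 nmol/s

[S]/(Km+[S]) = 5.41/15.37 = 0.3520, the fractional saturation.
v = 0.3520 × Vmax = 0.3520 × 7.48 = 2.63 nmol/s.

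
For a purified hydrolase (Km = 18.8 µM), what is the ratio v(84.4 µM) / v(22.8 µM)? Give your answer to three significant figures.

1.49

The fractional saturations are [S]/(Km+[S]) = 22.8/41.60 = 0.5481 and 84.4/103.2 = 0.8178.
v₂/v₁ is just their ratio: 0.8178/0.5481 = 1.49.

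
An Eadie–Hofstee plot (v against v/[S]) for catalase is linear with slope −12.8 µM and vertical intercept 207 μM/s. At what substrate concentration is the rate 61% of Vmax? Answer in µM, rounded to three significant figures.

The Eadie–Hofstee slope gives Km = 12.8 µM (slope = −Km).
v/Vmax = [S]/(Km+[S]) = 0.61 ⇒ [S] = Km·0.61/(1−0.61) = 12.8 × 1.564 = 20.0 µM.

20.0 µM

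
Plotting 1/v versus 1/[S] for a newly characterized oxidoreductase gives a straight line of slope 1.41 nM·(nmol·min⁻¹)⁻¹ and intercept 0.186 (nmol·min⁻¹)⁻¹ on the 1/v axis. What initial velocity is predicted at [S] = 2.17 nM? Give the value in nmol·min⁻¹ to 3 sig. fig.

The y-intercept is 1/Vmax, so Vmax = 1/0.186 = 5.38 nmol·min⁻¹.
The slope is Km/Vmax, so Km = 1.41 × 5.38 = 7.58 nM.
Then v = 5.38 × 2.17/(7.58 + 2.17) = 1.20 nmol·min⁻¹.

1.20 nmol·min⁻¹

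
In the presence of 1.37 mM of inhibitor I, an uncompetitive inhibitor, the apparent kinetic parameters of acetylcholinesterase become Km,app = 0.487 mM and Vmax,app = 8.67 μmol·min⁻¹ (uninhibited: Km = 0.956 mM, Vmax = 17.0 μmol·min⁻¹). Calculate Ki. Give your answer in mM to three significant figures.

Uncompetitive: Vmax,app = Vmax/α (and Km,app = Km/α) with α = 1 + [I]/Ki.
α = Vmax/Vmax,app = 17.0/8.67 = 1.961.
Ki = [I]/(α − 1) = 1.37/0.9608 = 1.43 mM.

1.43 mM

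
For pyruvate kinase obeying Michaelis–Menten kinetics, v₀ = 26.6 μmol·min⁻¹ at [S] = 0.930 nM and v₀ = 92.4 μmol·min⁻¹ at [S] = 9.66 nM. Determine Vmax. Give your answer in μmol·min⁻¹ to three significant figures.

125 μmol·min⁻¹

In reciprocal form, 1/v = (Km/Vmax)·(1/[S]) + 1/Vmax. The two points give (1/[S], 1/v) = (1.075, 0.03759) and (0.1035, 0.01082).
Slope = (0.03759 − 0.01082)/(1.075 − 0.1035) = 0.02755; intercept = 0.03759 − 0.02755×1.075 = 0.007971.
Vmax = 1/intercept = 125 μmol·min⁻¹; Km = slope × Vmax = 0.02755 × 125 = 3.46 nM.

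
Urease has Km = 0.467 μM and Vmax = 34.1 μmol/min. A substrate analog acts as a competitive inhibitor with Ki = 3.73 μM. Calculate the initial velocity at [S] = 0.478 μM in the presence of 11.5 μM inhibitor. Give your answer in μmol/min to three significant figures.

6.83 μmol/min

α = 1 + [I]/Ki = 1 + 11.5/3.73 = 4.083.
For a competitive inhibitor, Vmax is unchanged and the apparent Km becomes α·Km: Km,app = 1.91 μM, Vmax,app = 34.1 μmol/min.
v = Vmax,app·[S]/(Km,app + [S]) = 34.1 × 0.478/(1.91 + 0.478) = 6.83 μmol/min.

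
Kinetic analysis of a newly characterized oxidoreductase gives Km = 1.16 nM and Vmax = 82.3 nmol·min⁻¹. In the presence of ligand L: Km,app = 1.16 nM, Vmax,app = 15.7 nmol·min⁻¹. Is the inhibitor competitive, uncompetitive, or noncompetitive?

Vmax decreases (82.3 → 15.7 nmol·min⁻¹) while Km is unchanged — pure noncompetitive inhibition.

noncompetitive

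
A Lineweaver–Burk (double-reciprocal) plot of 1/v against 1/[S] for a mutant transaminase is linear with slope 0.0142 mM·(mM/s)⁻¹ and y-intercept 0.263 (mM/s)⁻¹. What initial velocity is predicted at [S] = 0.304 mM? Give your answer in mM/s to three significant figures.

3.23 mM/s

The y-intercept is 1/Vmax, so Vmax = 1/0.263 = 3.80 mM/s.
The slope is Km/Vmax, so Km = 0.0142 × 3.80 = 0.0540 mM.
Then v = 3.80 × 0.304/(0.0540 + 0.304) = 3.23 mM/s.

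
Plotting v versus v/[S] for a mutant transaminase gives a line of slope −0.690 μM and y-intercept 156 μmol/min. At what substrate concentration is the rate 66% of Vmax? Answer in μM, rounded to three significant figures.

1.34 μM

The Eadie–Hofstee slope gives Km = 0.690 μM (slope = −Km).
v/Vmax = [S]/(Km+[S]) = 0.66 ⇒ [S] = Km·0.66/(1−0.66) = 0.690 × 1.941 = 1.34 μM.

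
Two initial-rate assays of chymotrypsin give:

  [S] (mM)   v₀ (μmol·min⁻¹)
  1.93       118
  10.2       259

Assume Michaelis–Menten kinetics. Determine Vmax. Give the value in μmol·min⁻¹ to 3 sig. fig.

From v = Vmax[S]/(Km+[S]), each point gives Vmax = v(Km+[S])/[S].
Equating: 118(Km+1.93)/1.93 = 259(Km+10.2)/10.2.
61.14·Km + 118 = 25.39·Km + 259, so (61.14 − 25.39)·Km = 259 − 118.
Km = 141.0/35.75 = 3.94 mM; then Vmax = 118(3.94+1.93)/1.93 = 359 μmol·min⁻¹.

359 μmol·min⁻¹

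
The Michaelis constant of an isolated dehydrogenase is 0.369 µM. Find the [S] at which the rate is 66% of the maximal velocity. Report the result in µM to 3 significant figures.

v/Vmax = [S]/(Km+[S]) = 0.66, so [S] = Km·0.66/(1 − 0.66) = 0.369 × 1.941.
[S] = 0.716 µM.

0.716 µM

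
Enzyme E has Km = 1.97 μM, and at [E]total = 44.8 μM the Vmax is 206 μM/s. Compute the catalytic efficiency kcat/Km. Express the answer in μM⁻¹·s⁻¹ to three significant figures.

kcat = Vmax/[E]total = 206/44.8 = 4.60 s⁻¹.
kcat/Km = 4.60/1.97 = 2.33 μM⁻¹·s⁻¹.

2.33 μM⁻¹·s⁻¹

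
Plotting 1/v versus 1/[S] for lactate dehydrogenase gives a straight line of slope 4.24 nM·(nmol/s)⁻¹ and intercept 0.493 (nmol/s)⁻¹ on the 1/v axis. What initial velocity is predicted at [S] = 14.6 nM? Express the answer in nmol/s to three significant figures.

1.28 nmol/s

The y-intercept is 1/Vmax, so Vmax = 1/0.493 = 2.03 nmol/s.
The slope is Km/Vmax, so Km = 4.24 × 2.03 = 8.60 nM.
Then v = 2.03 × 14.6/(8.60 + 14.6) = 1.28 nmol/s.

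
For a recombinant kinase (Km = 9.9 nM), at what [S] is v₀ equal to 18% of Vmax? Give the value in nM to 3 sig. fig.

2.17 nM

v/Vmax = [S]/(Km+[S]) = 0.18, so [S] = Km·0.18/(1 − 0.18) = 9.9 × 0.2195.
[S] = 2.17 nM.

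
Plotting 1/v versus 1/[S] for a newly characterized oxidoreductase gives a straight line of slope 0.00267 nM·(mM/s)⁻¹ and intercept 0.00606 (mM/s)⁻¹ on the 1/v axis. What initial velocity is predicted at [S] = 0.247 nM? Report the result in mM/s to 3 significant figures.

The y-intercept is 1/Vmax, so Vmax = 1/0.00606 = 165 mM/s.
The slope is Km/Vmax, so Km = 0.00267 × 165 = 0.441 nM.
Then v = 165 × 0.247/(0.441 + 0.247) = 59.3 mM/s.

59.3 mM/s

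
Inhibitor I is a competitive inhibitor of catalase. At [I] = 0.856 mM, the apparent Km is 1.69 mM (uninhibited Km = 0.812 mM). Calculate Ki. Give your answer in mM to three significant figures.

0.792 mM

Competitive: Km,app = α·Km with α = 1 + [I]/Ki.
α = Km,app/Km = 1.69/0.812 = 2.081.
Since α = 1 + [I]/Ki, [I]/Ki = 2.081 − 1 = 1.081 and Ki = 0.856/1.081 = 0.792 mM.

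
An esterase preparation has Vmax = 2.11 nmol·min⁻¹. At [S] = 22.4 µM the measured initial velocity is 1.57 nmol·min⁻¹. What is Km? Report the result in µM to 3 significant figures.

v/Vmax = 1.57/2.11 = 0.7441 = [S]/(Km+[S]).
So Km + [S] = [S]/0.7441 = 30.10 µM, giving Km = 30.10 − 22.4 = 7.70 µM.

7.70 µM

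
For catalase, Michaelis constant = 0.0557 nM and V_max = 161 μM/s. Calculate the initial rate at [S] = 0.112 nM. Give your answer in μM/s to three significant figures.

108 μM/s

[S]/(Km+[S]) = 0.112/0.1677 = 0.6679, the fractional saturation.
v = 0.6679 × Vmax = 0.6679 × 161 = 108 μM/s.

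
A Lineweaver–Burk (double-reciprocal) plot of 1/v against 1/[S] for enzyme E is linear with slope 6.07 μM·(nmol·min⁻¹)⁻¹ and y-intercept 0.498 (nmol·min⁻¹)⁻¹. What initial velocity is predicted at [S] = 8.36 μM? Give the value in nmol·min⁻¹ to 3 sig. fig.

0.817 nmol·min⁻¹

The y-intercept is 1/Vmax, so Vmax = 1/0.498 = 2.01 nmol·min⁻¹.
The slope is Km/Vmax, so Km = 6.07 × 2.01 = 12.2 μM.
Then v = 2.01 × 8.36/(12.2 + 8.36) = 0.817 nmol·min⁻¹.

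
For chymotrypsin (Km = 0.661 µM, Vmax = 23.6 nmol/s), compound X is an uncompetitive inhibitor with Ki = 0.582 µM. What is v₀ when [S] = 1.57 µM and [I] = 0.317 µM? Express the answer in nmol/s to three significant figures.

12.0 nmol/s

With α = 1 + [I]/Ki = 1 + 0.317/0.582 = 1.545, the uncompetitive rate law is v = (Vmax/α)·[S] / (Km/α + [S]).
v = (23.6/1.545)×1.57 / (0.661/1.545 + 1.57) = 23.99/1.998 = 12.0 nmol/s.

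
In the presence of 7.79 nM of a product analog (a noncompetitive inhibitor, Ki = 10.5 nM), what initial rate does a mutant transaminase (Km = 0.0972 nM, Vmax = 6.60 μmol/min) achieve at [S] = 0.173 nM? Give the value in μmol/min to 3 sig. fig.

With α = 1 + [I]/Ki = 1 + 7.79/10.5 = 1.742, the noncompetitive rate law is v = (Vmax/α)·[S] / (Km + [S]).
v = (6.60/1.742)×0.173 / (0.0972 + 0.173) = 0.6555/0.2702 = 2.43 μmol/min.

2.43 μmol/min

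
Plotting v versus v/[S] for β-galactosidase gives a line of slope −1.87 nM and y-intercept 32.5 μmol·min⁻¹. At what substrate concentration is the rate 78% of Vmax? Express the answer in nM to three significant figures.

6.63 nM

The Eadie–Hofstee slope gives Km = 1.87 nM (slope = −Km).
v/Vmax = [S]/(Km+[S]) = 0.78 ⇒ [S] = Km·0.78/(1−0.78) = 1.87 × 3.545 = 6.63 nM.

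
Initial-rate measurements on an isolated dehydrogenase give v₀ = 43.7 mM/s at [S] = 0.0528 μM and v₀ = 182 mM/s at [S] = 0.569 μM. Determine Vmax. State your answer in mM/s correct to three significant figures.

In reciprocal form, 1/v = (Km/Vmax)·(1/[S]) + 1/Vmax. The two points give (1/[S], 1/v) = (18.94, 0.02288) and (1.757, 0.005495).
Slope = (0.02288 − 0.005495)/(18.94 − 1.757) = 0.001012; intercept = 0.02288 − 0.001012×18.94 = 0.003716.
Vmax = 1/intercept = 269 mM/s; Km = slope × Vmax = 0.001012 × 269 = 0.272 μM.

269 mM/s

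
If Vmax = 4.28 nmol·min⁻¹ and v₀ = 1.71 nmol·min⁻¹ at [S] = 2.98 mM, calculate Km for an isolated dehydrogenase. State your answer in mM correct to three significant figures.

4.48 mM

v/Vmax = 1.71/4.28 = 0.3995 = [S]/(Km+[S]).
So Km + [S] = [S]/0.3995 = 7.459 mM, giving Km = 7.459 − 2.98 = 4.48 mM.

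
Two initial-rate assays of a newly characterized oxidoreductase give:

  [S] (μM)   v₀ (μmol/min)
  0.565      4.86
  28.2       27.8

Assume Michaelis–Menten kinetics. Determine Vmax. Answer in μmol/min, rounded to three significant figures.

30.8 μmol/min

From v = Vmax[S]/(Km+[S]), each point gives Vmax = v(Km+[S])/[S].
Equating: 4.86(Km+0.565)/0.565 = 27.8(Km+28.2)/28.2.
8.602·Km + 4.86 = 0.9858·Km + 27.8, so (8.602 − 0.9858)·Km = 27.8 − 4.86.
Km = 22.94/7.616 = 3.01 μM; then Vmax = 4.86(3.01+0.565)/0.565 = 30.8 μmol/min.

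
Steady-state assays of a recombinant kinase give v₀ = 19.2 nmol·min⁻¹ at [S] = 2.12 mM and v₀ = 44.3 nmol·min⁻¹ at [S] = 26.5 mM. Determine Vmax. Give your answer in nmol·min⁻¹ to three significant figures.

50.0 nmol·min⁻¹

From v = Vmax[S]/(Km+[S]), each point gives Vmax = v(Km+[S])/[S].
Equating: 19.2(Km+2.12)/2.12 = 44.3(Km+26.5)/26.5.
9.057·Km + 19.2 = 1.672·Km + 44.3, so (9.057 − 1.672)·Km = 44.3 − 19.2.
Km = 25.10/7.385 = 3.40 mM; then Vmax = 19.2(3.40+2.12)/2.12 = 50.0 nmol·min⁻¹.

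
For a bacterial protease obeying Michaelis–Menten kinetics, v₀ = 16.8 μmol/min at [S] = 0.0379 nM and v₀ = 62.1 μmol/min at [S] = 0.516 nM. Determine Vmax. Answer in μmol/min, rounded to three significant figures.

From v = Vmax[S]/(Km+[S]), each point gives Vmax = v(Km+[S])/[S].
Equating: 16.8(Km+0.0379)/0.0379 = 62.1(Km+0.516)/0.516.
443.3·Km + 16.8 = 120.3·Km + 62.1, so (443.3 − 120.3)·Km = 62.1 − 16.8.
Km = 45.30/322.9 = 0.140 nM; then Vmax = 16.8(0.140+0.0379)/0.0379 = 79.0 μmol/min.

79.0 μmol/min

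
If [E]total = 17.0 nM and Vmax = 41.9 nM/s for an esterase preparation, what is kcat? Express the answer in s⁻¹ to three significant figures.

kcat = Vmax/[E]total = 41.9 nM/s / 17.0 nM = 2.46 s⁻¹.

2.46 s⁻¹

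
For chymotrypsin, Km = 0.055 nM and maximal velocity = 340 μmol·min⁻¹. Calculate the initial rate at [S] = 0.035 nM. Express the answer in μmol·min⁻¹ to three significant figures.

v = Vmax·[S]/(Km + [S]) = 340 × 0.035 / (0.055 + 0.035)
  = 11.90 / 0.09000 = 132 μmol·min⁻¹.

132 μmol·min⁻¹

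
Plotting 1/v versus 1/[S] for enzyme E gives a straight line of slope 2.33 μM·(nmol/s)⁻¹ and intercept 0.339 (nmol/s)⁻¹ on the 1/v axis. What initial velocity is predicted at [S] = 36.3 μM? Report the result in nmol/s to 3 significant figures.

The y-intercept is 1/Vmax, so Vmax = 1/0.339 = 2.95 nmol/s.
The slope is Km/Vmax, so Km = 2.33 × 2.95 = 6.87 μM.
Then v = 2.95 × 36.3/(6.87 + 36.3) = 2.48 nmol/s.

2.48 nmol/s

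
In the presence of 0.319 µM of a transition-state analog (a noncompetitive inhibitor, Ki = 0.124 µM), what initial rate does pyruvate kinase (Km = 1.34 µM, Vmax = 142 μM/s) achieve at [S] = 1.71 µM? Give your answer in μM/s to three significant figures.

22.3 μM/s

With α = 1 + [I]/Ki = 1 + 0.319/0.124 = 3.573, the noncompetitive rate law is v = (Vmax/α)·[S] / (Km + [S]).
v = (142/3.573)×1.71 / (1.34 + 1.71) = 67.97/3.050 = 22.3 μM/s.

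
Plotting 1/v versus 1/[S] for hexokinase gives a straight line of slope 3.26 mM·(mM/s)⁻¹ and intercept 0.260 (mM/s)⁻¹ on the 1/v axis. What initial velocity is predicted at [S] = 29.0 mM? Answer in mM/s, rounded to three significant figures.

2.69 mM/s

The y-intercept is 1/Vmax, so Vmax = 1/0.260 = 3.85 mM/s.
The slope is Km/Vmax, so Km = 3.26 × 3.85 = 12.5 mM.
Then v = 3.85 × 29.0/(12.5 + 29.0) = 2.69 mM/s.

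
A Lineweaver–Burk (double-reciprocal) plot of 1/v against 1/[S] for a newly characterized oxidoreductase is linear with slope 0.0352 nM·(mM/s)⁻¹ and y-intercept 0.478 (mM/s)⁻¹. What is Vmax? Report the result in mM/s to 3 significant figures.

2.09 mM/s

The y-intercept of a Lineweaver–Burk plot equals 1/Vmax, so Vmax = 1/0.478 = 2.09 mM/s.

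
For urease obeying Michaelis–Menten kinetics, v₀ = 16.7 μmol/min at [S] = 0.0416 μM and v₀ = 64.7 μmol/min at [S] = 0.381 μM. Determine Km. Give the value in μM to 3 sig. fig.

From v = Vmax[S]/(Km+[S]), each point gives Vmax = v(Km+[S])/[S].
Equating: 16.7(Km+0.0416)/0.0416 = 64.7(Km+0.381)/0.381.
401.4·Km + 16.7 = 169.8·Km + 64.7, so (401.4 − 169.8)·Km = 64.7 − 16.7.
Km = 48.00/231.6 = 0.207 μM; then Vmax = 16.7(0.207+0.0416)/0.0416 = 99.9 μmol/min.

0.207 μM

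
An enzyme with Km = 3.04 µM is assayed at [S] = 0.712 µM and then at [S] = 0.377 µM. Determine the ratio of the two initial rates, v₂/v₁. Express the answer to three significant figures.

Since Vmax cancels, v₂/v₁ = [S]₂(Km+[S]₁) / [S]₁(Km+[S]₂).
= 0.377×(3.04+0.712) / (0.712×(3.04+0.377)) = 1.415/2.433 = 0.581.

0.581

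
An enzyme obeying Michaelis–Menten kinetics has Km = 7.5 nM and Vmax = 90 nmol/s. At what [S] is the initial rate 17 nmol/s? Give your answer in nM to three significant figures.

1.75 nM

The required fractional saturation is v/Vmax = 17/90 = 0.1889.
Then [S]/(Km+[S]) = 0.1889 ⇒ [S] = 7.5 × 0.1889/(1 − 0.1889) = 1.75 nM.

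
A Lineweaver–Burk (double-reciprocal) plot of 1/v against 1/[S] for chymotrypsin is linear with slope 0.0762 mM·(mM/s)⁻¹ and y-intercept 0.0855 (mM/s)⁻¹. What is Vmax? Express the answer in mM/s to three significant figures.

The y-intercept of a Lineweaver–Burk plot equals 1/Vmax, so Vmax = 1/0.0855 = 11.7 mM/s.

11.7 mM/s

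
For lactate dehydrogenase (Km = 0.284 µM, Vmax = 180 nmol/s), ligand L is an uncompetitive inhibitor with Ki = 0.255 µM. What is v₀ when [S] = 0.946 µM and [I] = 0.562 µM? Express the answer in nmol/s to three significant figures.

α = 1 + [I]/Ki = 1 + 0.562/0.255 = 3.204.
For an uncompetitive inhibitor, both parameters are divided by α, giving Vmax/α and Km/α: Km,app = 0.0886 µM, Vmax,app = 56.2 nmol/s.
v = Vmax,app·[S]/(Km,app + [S]) = 56.2 × 0.946/(0.0886 + 0.946) = 51.4 nmol/s.

51.4 nmol/s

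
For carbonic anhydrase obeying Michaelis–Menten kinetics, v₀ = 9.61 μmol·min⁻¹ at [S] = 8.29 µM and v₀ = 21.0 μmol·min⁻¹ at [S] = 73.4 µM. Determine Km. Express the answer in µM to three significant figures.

13.0 µM

From v = Vmax[S]/(Km+[S]), each point gives Vmax = v(Km+[S])/[S].
Equating: 9.61(Km+8.29)/8.29 = 21.0(Km+73.4)/73.4.
1.159·Km + 9.61 = 0.2861·Km + 21.0, so (1.159 − 0.2861)·Km = 21.0 − 9.61.
Km = 11.39/0.8731 = 13.0 µM; then Vmax = 9.61(13.0+8.29)/8.29 = 24.7 μmol·min⁻¹.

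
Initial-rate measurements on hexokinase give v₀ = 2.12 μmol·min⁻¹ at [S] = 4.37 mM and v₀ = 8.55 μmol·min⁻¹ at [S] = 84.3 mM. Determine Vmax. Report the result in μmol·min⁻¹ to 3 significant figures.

From v = Vmax[S]/(Km+[S]), each point gives Vmax = v(Km+[S])/[S].
Equating: 2.12(Km+4.37)/4.37 = 8.55(Km+84.3)/84.3.
0.4851·Km + 2.12 = 0.1014·Km + 8.55, so (0.4851 − 0.1014)·Km = 8.55 − 2.12.
Km = 6.430/0.3837 = 16.8 mM; then Vmax = 2.12(16.8+4.37)/4.37 = 10.2 μmol·min⁻¹.

10.2 μmol·min⁻¹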